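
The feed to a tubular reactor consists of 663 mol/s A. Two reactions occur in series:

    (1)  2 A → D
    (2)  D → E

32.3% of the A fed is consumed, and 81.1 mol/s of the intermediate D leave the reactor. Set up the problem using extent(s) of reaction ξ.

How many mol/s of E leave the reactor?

26 mol/s

Conversion of A: A consumed = 2ξ₁ = 0.323 × 663 → ξ₁ = 107.1 mol/s.
D balance: n_D = 0 + 1ξ₁ − 1ξ₂ = 81.1 → ξ₂ = (1·107.1 − 81.1)/1 = 25.97 mol/s.
Outlet amounts (n = n₀ + Σ ν·ξ):
  A: 663 − 2(107.1) = 448.9
  D: 0 + 1(107.1) − 1(25.97) = 81.1
  E: 0 + 1(25.97) = 25.97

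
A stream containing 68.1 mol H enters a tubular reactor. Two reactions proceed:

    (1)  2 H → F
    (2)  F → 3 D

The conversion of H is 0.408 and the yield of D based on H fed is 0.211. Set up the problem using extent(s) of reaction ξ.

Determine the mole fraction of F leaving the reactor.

0.143

Conversion of H: H consumed = 2ξ₁ = 0.408 × 68.1 → ξ₁ = 13.89 mol.
Yield of D: 3ξ₂ / 68.1 = 0.211 → ξ₂ = 4.79 mol.
Outlet amounts (n = n₀ + Σ ν·ξ):
  H: 68.1 − 2(13.89) = 40.32
  F: 0 + 1(13.89) − 1(4.79) = 9.103
  D: 0 + 3(4.79) = 14.37
Total out = 63.79 mol; y_F = 9.103 / 63.79 = 0.1427.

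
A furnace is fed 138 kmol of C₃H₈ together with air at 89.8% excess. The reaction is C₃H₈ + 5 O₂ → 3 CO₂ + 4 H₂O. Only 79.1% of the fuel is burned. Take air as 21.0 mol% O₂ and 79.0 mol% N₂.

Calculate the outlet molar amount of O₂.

764 kmol

Stoichiometric O₂ = 5 × 138 = 690 kmol; O₂ fed = 690 × 1.898 = 1310 kmol.
N₂ fed = 1310 × 79/21 = 4927 kmol.
Fuel reacted = 0.791 × 138 → ξ = 109.2 kmol.
Outlet (n = n₀ + ν ξ):
  C₃H₈: 138 − 1(109.2) = 28.84
  O₂: 1310 − 5(109.2) = 763.8
  N₂: 4927 (inert)
  CO₂: 0 + 3(109.2) = 327.5
  H₂O: 0 + 4(109.2) = 436.6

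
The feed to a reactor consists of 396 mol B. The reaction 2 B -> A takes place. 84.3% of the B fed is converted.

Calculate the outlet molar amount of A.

B reacted = 0.843 × 396 = 333.8 mol; ν_B = −2, so ξ = 333.8/2 = 166.9 mol.
Outlet amounts (n = n₀ + ν ξ):
  B: 396 − 2(166.9) = 62.17
  A: 0 + 1(166.9) = 166.9

167 mol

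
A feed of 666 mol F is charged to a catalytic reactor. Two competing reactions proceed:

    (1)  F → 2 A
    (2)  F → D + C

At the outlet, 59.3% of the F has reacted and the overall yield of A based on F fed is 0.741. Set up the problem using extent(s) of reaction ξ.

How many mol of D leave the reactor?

148 mol

Yield of A: 2ξ₁ / 666 = 0.741 → ξ₁ = 246.8 mol.
Conversion of F: 1ξ₁ + 1ξ₂ = 0.593 × 666 = 394.9 → ξ₂ = 148.2 mol.
Outlet amounts (n = n₀ + Σ ν·ξ):
  F: 666 − 1(246.8) − 1(148.2) = 271.1
  A: 0 + 2(246.8) = 493.5
  D: 0 + 1(148.2) = 148.2
  C: 0 + 1(148.2) = 148.2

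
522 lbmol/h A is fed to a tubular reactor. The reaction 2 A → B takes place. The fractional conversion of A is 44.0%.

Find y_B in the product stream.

0.282

A reacted = 0.44 × 522 = 229.7 lbmol/h; ν_A = −2, so ξ = 229.7/2 = 114.8 lbmol/h.
Outlet amounts (n = n₀ + ν ξ):
  A: 522 − 2(114.8) = 292.3
  B: 0 + 1(114.8) = 114.8
Total out = 407.2 lbmol/h; y_B = 114.8 / 407.2 = 0.2821.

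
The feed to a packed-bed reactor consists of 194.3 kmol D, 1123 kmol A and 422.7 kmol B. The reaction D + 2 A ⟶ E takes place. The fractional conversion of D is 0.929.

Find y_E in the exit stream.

D reacted = 0.929 × 194.3 = 180.5 kmol; ν_D = −1, so ξ = 180.5/1 = 180.5 kmol.
Outlet amounts (n = n₀ + ν ξ):
  D: 194.3 − 1(180.5) = 13.8
  A: 1123 − 2(180.5) = 762
  E: 0 + 1(180.5) = 180.5
  B: 422.7 (inert)
Total out = 1379 kmol; y_E = 180.5 / 1379 = 0.1309.

0.131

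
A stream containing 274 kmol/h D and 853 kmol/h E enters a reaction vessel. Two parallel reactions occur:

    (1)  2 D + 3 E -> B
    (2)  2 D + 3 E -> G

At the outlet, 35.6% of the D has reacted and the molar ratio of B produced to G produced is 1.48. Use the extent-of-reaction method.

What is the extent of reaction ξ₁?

ξ₁ = 29.1 kmol/h

Conversion of D: D consumed = 0.356 × 274 = 97.54 kmol/h = 2ξ₁ + 2ξ₂.
Selectivity: 1ξ₁ / (1ξ₂) = 1.48 → ξ₁ = 1.48 ξ₂.
Substitute: (2·1.48 + 2) ξ₂ = 97.54 → ξ₂ = 19.67 kmol/h, ξ₁ = 29.11 kmol/h.
Outlet amounts (n = n₀ + Σ ν·ξ):
  D: 274 − 2(29.11) − 2(19.67) = 176.5
  E: 853 − 3(29.11) − 3(19.67) = 706.7
  B: 0 + 1(29.11) = 29.11
  G: 0 + 1(19.67) = 19.67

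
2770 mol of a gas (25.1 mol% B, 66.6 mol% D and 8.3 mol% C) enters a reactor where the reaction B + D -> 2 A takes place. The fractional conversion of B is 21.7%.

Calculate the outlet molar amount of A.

B reacted = 0.217 × 695.3 = 150.9 mol; ν_B = −1, so ξ = 150.9/1 = 150.9 mol.
Outlet amounts (n = n₀ + ν ξ):
  B: 695.3 − 1(150.9) = 544.4
  D: 1845 − 1(150.9) = 1694
  A: 0 + 2(150.9) = 301.7
  C: 229.9 (inert)

302 mol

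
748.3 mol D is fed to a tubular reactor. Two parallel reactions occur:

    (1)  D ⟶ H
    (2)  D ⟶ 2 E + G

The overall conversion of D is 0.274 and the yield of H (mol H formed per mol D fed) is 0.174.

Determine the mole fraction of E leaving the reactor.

Yield of H: 1ξ₁ / 748.3 = 0.174 → ξ₁ = 130.2 mol.
Conversion of D: 1ξ₁ + 1ξ₂ = 0.274 × 748.3 = 205 → ξ₂ = 74.83 mol.
Outlet amounts (n = n₀ + Σ ν·ξ):
  D: 748.3 − 1(130.2) − 1(74.83) = 543.3
  H: 0 + 1(130.2) = 130.2
  E: 0 + 2(74.83) = 149.7
  G: 0 + 1(74.83) = 74.83
Total out = 898 mol; y_E = 149.7 / 898 = 0.1667.

0.167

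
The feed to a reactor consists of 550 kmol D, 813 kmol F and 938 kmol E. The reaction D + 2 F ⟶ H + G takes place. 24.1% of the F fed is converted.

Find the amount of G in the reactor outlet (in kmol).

F reacted = 0.241 × 813 = 195.9 kmol; ν_F = −2, so ξ = 195.9/2 = 97.97 kmol.
Outlet amounts (n = n₀ + ν ξ):
  D: 550 − 1(97.97) = 452
  F: 813 − 2(97.97) = 617.1
  H: 0 + 1(97.97) = 97.97
  G: 0 + 1(97.97) = 97.97
  E: 938 (inert)

98 kmol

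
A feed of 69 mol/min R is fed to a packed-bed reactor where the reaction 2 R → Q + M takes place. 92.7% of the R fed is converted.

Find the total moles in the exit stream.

69 mol/min

R reacted = 0.927 × 69 = 63.96 mol/min; ν_R = −2, so ξ = 63.96/2 = 31.98 mol/min.
Outlet amounts (n = n₀ + ν ξ):
  R: 69 − 2(31.98) = 5.037
  Q: 0 + 1(31.98) = 31.98
  M: 0 + 1(31.98) = 31.98
Total out = 5.037 + 31.98 + 31.98 = 69 mol/min.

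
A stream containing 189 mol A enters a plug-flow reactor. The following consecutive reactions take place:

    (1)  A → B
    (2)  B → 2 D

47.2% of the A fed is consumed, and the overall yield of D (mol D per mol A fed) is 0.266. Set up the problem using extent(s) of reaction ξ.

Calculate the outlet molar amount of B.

64.1 mol

Conversion of A: A consumed = 1ξ₁ = 0.472 × 189 → ξ₁ = 89.21 mol.
Yield of D: 2ξ₂ / 189 = 0.266 → ξ₂ = 25.14 mol.
Outlet amounts (n = n₀ + Σ ν·ξ):
  A: 189 − 1(89.21) = 99.79
  B: 0 + 1(89.21) − 1(25.14) = 64.07
  D: 0 + 2(25.14) = 50.27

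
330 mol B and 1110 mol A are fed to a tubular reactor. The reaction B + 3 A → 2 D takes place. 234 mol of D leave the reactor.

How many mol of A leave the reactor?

For D: n = n₀ + 2ξ → 234 = 0 + 2ξ, giving ξ = 117 mol.
Outlet amounts (n = n₀ + ν ξ):
  B: 330 − 1(117) = 213
  A: 1110 − 3(117) = 759
  D: 0 + 2(117) = 234

759 mol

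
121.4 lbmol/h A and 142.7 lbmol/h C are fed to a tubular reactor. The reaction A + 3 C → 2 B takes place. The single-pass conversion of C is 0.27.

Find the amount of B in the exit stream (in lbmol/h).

25.7 lbmol/h

C reacted = 0.27 × 142.7 = 38.53 lbmol/h; ν_C = −3, so ξ = 38.53/3 = 12.84 lbmol/h.
Outlet amounts (n = n₀ + ν ξ):
  A: 121.4 − 1(12.84) = 108.6
  C: 142.7 − 3(12.84) = 104.2
  B: 0 + 2(12.84) = 25.69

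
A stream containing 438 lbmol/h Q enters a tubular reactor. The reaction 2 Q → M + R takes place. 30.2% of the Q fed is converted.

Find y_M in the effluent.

Q reacted = 0.302 × 438 = 132.3 lbmol/h; ν_Q = −2, so ξ = 132.3/2 = 66.14 lbmol/h.
Outlet amounts (n = n₀ + ν ξ):
  Q: 438 − 2(66.14) = 305.7
  M: 0 + 1(66.14) = 66.14
  R: 0 + 1(66.14) = 66.14
Total out = 438 lbmol/h; y_M = 66.14 / 438 = 0.151.

0.151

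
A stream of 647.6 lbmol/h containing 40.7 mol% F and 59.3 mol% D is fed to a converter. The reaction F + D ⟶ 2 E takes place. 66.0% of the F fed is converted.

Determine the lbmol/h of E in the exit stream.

348 lbmol/h

F reacted = 0.66 × 263.6 = 174 lbmol/h; ν_F = −1, so ξ = 174/1 = 174 lbmol/h.
Outlet amounts (n = n₀ + ν ξ):
  F: 263.6 − 1(174) = 89.61
  D: 384 − 1(174) = 210.1
  E: 0 + 2(174) = 347.9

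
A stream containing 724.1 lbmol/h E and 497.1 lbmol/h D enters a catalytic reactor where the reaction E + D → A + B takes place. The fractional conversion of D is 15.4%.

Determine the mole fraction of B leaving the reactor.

0.0627

D reacted = 0.154 × 497.1 = 76.55 lbmol/h; ν_D = −1, so ξ = 76.55/1 = 76.55 lbmol/h.
Outlet amounts (n = n₀ + ν ξ):
  E: 724.1 − 1(76.55) = 647.5
  D: 497.1 − 1(76.55) = 420.5
  A: 0 + 1(76.55) = 76.55
  B: 0 + 1(76.55) = 76.55
Total out = 1221 lbmol/h; y_B = 76.55 / 1221 = 0.06269.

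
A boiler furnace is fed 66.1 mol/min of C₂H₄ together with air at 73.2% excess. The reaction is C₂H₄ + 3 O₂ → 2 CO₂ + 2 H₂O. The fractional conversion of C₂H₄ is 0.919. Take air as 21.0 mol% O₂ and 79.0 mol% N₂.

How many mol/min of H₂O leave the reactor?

Stoichiometric O₂ = 3 × 66.1 = 198.3 mol/min; O₂ fed = 198.3 × 1.732 = 343.5 mol/min.
N₂ fed = 343.5 × 79/21 = 1292 mol/min.
Fuel reacted = 0.919 × 66.1 → ξ = 60.75 mol/min.
Outlet (n = n₀ + ν ξ):
  C₂H₄: 66.1 − 1(60.75) = 5.354
  O₂: 343.5 − 3(60.75) = 161.2
  N₂: 1292 (inert)
  CO₂: 0 + 2(60.75) = 121.5
  H₂O: 0 + 2(60.75) = 121.5

121 mol/min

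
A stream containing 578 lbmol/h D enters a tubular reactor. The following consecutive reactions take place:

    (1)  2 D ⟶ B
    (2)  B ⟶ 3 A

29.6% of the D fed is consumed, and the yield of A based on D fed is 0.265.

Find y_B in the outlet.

0.058

Conversion of D: D consumed = 2ξ₁ = 0.296 × 578 → ξ₁ = 85.54 lbmol/h.
Yield of A: 3ξ₂ / 578 = 0.265 → ξ₂ = 51.06 lbmol/h.
Outlet amounts (n = n₀ + Σ ν·ξ):
  D: 578 − 2(85.54) = 406.9
  B: 0 + 1(85.54) − 1(51.06) = 34.49
  A: 0 + 3(51.06) = 153.2
Total out = 594.6 lbmol/h; y_B = 34.49 / 594.6 = 0.058.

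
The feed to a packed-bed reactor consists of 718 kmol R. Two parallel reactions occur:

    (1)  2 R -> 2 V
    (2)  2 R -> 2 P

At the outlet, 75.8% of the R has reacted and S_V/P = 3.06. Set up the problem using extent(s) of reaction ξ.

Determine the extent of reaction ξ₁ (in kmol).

ξ₁ = 205 kmol

Conversion of R: R consumed = 0.758 × 718 = 544.2 kmol = 2ξ₁ + 2ξ₂.
Selectivity: 2ξ₁ / (2ξ₂) = 3.06 → ξ₁ = 3.06 ξ₂.
Substitute: (2·3.06 + 2) ξ₂ = 544.2 → ξ₂ = 67.03 kmol, ξ₁ = 205.1 kmol.
Outlet amounts (n = n₀ + Σ ν·ξ):
  R: 718 − 2(205.1) − 2(67.03) = 173.8
  V: 0 + 2(205.1) = 410.2
  P: 0 + 2(67.03) = 134.1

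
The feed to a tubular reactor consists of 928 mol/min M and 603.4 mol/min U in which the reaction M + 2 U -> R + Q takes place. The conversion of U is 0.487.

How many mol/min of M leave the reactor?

781 mol/min

U reacted = 0.487 × 603.4 = 293.9 mol/min; ν_U = −2, so ξ = 293.9/2 = 146.9 mol/min.
Outlet amounts (n = n₀ + ν ξ):
  M: 928 − 1(146.9) = 781.1
  U: 603.4 − 2(146.9) = 309.5
  R: 0 + 1(146.9) = 146.9
  Q: 0 + 1(146.9) = 146.9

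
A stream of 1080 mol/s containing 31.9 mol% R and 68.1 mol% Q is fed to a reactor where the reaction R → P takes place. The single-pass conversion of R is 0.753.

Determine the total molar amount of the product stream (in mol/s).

1080 mol/s

R reacted = 0.753 × 344.5 = 259.4 mol/s; ν_R = −1, so ξ = 259.4/1 = 259.4 mol/s.
Outlet amounts (n = n₀ + ν ξ):
  R: 344.5 − 1(259.4) = 85.1
  P: 0 + 1(259.4) = 259.4
  Q: 735.5 (inert)
Total out = 85.1 + 259.4 + 735.5 = 1080 mol/s.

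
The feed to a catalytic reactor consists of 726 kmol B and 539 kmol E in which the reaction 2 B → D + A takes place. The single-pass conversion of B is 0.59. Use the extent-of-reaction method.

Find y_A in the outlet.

B reacted = 0.59 × 726 = 428.3 kmol; ν_B = −2, so ξ = 428.3/2 = 214.2 kmol.
Outlet amounts (n = n₀ + ν ξ):
  B: 726 − 2(214.2) = 297.7
  D: 0 + 1(214.2) = 214.2
  A: 0 + 1(214.2) = 214.2
  E: 539 (inert)
Total out = 1265 kmol; y_A = 214.2 / 1265 = 0.1693.

0.169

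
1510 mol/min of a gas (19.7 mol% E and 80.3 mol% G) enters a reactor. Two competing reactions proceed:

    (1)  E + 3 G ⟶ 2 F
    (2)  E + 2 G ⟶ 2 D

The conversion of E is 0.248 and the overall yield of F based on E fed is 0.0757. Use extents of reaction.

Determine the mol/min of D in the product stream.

125 mol/min

Yield of F: 2ξ₁ / 297.5 = 0.0757 → ξ₁ = 11.26 mol/min.
Conversion of E: 1ξ₁ + 1ξ₂ = 0.248 × 297.5 = 73.77 → ξ₂ = 62.51 mol/min.
Outlet amounts (n = n₀ + Σ ν·ξ):
  E: 297.5 − 1(11.26) − 1(62.51) = 223.7
  G: 1213 − 3(11.26) − 2(62.51) = 1054
  F: 0 + 2(11.26) = 22.52
  D: 0 + 2(62.51) = 125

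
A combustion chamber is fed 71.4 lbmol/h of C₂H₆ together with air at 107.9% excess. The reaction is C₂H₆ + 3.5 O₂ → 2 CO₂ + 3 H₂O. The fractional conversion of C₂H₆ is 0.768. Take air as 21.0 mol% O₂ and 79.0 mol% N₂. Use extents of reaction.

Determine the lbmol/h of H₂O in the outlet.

165 lbmol/h

Stoichiometric O₂ = 3.5 × 71.4 = 249.9 lbmol/h; O₂ fed = 249.9 × 2.079 = 519.5 lbmol/h.
N₂ fed = 519.5 × 79/21 = 1954 lbmol/h.
Fuel reacted = 0.768 × 71.4 → ξ = 54.84 lbmol/h.
Outlet (n = n₀ + ν ξ):
  C₂H₆: 71.4 − 1(54.84) = 16.56
  O₂: 519.5 − 3.5(54.84) = 327.6
  N₂: 1954 (inert)
  CO₂: 0 + 2(54.84) = 109.7
  H₂O: 0 + 3(54.84) = 164.5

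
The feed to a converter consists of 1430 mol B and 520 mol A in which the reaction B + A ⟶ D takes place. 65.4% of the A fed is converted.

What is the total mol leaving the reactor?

A reacted = 0.654 × 520 = 340.1 mol; ν_A = −1, so ξ = 340.1/1 = 340.1 mol.
Outlet amounts (n = n₀ + ν ξ):
  B: 1430 − 1(340.1) = 1090
  A: 520 − 1(340.1) = 179.9
  D: 0 + 1(340.1) = 340.1
Total out = 1090 + 179.9 + 340.1 = 1610 mol.

1610 mol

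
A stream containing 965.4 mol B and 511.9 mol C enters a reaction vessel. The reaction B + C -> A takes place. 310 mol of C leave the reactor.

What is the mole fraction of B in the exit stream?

For C: n = n₀ − 1ξ → 310 = 511.9 − 1ξ, giving ξ = 201.9 mol.
Outlet amounts (n = n₀ + ν ξ):
  B: 965.4 − 1(201.9) = 763.5
  C: 511.9 − 1(201.9) = 310
  A: 0 + 1(201.9) = 201.9
Total out = 1275 mol; y_B = 763.5 / 1275 = 0.5986.

0.599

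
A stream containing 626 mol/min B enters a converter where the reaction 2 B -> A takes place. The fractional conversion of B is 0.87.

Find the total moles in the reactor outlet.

B reacted = 0.87 × 626 = 544.6 mol/min; ν_B = −2, so ξ = 544.6/2 = 272.3 mol/min.
Outlet amounts (n = n₀ + ν ξ):
  B: 626 − 2(272.3) = 81.38
  A: 0 + 1(272.3) = 272.3
Total out = 81.38 + 272.3 = 353.7 mol/min.

354 mol/min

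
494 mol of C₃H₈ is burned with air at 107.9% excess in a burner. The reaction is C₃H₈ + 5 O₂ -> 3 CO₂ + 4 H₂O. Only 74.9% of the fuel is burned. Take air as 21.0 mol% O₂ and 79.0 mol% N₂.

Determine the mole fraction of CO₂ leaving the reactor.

Stoichiometric O₂ = 5 × 494 = 2470 mol; O₂ fed = 2470 × 2.079 = 5135 mol.
N₂ fed = 5135 × 79/21 = 19320 mol.
Fuel reacted = 0.749 × 494 → ξ = 370 mol.
Outlet (n = n₀ + ν ξ):
  C₃H₈: 494 − 1(370) = 124
  O₂: 5135 − 5(370) = 3285
  N₂: 19320 (inert)
  CO₂: 0 + 3(370) = 1110
  H₂O: 0 + 4(370) = 1480
Total out = 25320 mol; y_CO₂ = 1110 / 25320 = 0.04384.

0.0438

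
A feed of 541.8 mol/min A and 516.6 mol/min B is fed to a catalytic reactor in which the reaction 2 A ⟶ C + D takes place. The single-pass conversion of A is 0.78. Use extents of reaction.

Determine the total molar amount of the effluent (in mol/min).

A reacted = 0.78 × 541.8 = 422.6 mol/min; ν_A = −2, so ξ = 422.6/2 = 211.3 mol/min.
Outlet amounts (n = n₀ + ν ξ):
  A: 541.8 − 2(211.3) = 119.2
  C: 0 + 1(211.3) = 211.3
  D: 0 + 1(211.3) = 211.3
  B: 516.6 (inert)
Total out = 119.2 + 211.3 + 211.3 + 516.6 = 1058 mol/min.

1060 mol/min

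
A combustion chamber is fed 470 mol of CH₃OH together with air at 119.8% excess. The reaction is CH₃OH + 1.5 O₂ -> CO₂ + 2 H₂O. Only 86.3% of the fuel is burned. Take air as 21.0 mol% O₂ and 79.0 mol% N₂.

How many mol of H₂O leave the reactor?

Stoichiometric O₂ = 1.5 × 470 = 705 mol; O₂ fed = 705 × 2.198 = 1550 mol.
N₂ fed = 1550 × 79/21 = 5829 mol.
Fuel reacted = 0.863 × 470 → ξ = 405.6 mol.
Outlet (n = n₀ + ν ξ):
  CH₃OH: 470 − 1(405.6) = 64.39
  O₂: 1550 − 1.5(405.6) = 941.2
  N₂: 5829 (inert)
  CO₂: 0 + 1(405.6) = 405.6
  H₂O: 0 + 2(405.6) = 811.2

811 mol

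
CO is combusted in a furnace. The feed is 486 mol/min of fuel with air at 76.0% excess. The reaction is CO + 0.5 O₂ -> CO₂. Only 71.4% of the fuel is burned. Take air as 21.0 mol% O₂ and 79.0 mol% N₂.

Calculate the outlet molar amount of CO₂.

347 mol/min

Stoichiometric O₂ = 0.5 × 486 = 243 mol/min; O₂ fed = 243 × 1.760 = 427.7 mol/min.
N₂ fed = 427.7 × 79/21 = 1609 mol/min.
Fuel reacted = 0.714 × 486 → ξ = 347 mol/min.
Outlet (n = n₀ + ν ξ):
  CO: 486 − 1(347) = 139
  O₂: 427.7 − 0.5(347) = 254.2
  N₂: 1609 (inert)
  CO₂: 0 + 1(347) = 347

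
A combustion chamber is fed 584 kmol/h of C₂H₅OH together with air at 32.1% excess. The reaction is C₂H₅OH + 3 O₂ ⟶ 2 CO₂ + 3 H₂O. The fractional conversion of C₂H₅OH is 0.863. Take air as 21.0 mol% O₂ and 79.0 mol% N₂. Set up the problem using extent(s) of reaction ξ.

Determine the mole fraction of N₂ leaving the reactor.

Stoichiometric O₂ = 3 × 584 = 1752 kmol/h; O₂ fed = 1752 × 1.321 = 2314 kmol/h.
N₂ fed = 2314 × 79/21 = 8707 kmol/h.
Fuel reacted = 0.863 × 584 → ξ = 504 kmol/h.
Outlet (n = n₀ + ν ξ):
  C₂H₅OH: 584 − 1(504) = 80.01
  O₂: 2314 − 3(504) = 802.4
  N₂: 8707 (inert)
  CO₂: 0 + 2(504) = 1008
  H₂O: 0 + 3(504) = 1512
Total out = 12110 kmol/h; y_N₂ = 8707 / 12110 = 0.719.

0.719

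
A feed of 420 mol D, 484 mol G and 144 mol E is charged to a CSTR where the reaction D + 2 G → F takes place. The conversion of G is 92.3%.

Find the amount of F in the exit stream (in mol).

223 mol

G reacted = 0.923 × 484 = 446.7 mol; ν_G = −2, so ξ = 446.7/2 = 223.4 mol.
Outlet amounts (n = n₀ + ν ξ):
  D: 420 − 1(223.4) = 196.6
  G: 484 − 2(223.4) = 37.27
  F: 0 + 1(223.4) = 223.4
  E: 144 (inert)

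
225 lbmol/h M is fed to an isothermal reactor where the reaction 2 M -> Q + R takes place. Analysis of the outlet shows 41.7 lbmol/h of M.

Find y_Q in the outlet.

0.407

For M: n = n₀ − 2ξ → 41.7 = 225 − 2ξ, giving ξ = 91.65 lbmol/h.
Outlet amounts (n = n₀ + ν ξ):
  M: 225 − 2(91.65) = 41.7
  Q: 0 + 1(91.65) = 91.65
  R: 0 + 1(91.65) = 91.65
Total out = 225 lbmol/h; y_Q = 91.65 / 225 = 0.4073.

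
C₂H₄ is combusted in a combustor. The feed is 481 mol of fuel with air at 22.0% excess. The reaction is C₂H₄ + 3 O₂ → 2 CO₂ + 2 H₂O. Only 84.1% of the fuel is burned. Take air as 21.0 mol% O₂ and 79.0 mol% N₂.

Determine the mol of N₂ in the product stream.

6620 mol

Stoichiometric O₂ = 3 × 481 = 1443 mol; O₂ fed = 1443 × 1.220 = 1760 mol.
N₂ fed = 1760 × 79/21 = 6623 mol.
Fuel reacted = 0.841 × 481 → ξ = 404.5 mol.
Outlet (n = n₀ + ν ξ):
  C₂H₄: 481 − 1(404.5) = 76.48
  O₂: 1760 − 3(404.5) = 546.9
  N₂: 6623 (inert)
  CO₂: 0 + 2(404.5) = 809
  H₂O: 0 + 2(404.5) = 809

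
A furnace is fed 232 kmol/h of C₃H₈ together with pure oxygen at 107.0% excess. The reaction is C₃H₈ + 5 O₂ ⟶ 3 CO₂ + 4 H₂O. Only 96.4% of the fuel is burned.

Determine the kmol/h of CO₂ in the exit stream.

Stoichiometric O₂ = 5 × 232 = 1160 kmol/h; O₂ fed = 1160 × 2.070 = 2401 kmol/h.
Fuel reacted = 0.964 × 232 → ξ = 223.6 kmol/h.
Outlet (n = n₀ + ν ξ):
  C₃H₈: 232 − 1(223.6) = 8.352
  O₂: 2401 − 5(223.6) = 1283
  CO₂: 0 + 3(223.6) = 670.9
  H₂O: 0 + 4(223.6) = 894.6

671 kmol/h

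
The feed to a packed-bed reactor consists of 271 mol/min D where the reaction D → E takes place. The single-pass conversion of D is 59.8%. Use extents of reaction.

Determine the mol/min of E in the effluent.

162 mol/min

D reacted = 0.598 × 271 = 162.1 mol/min; ν_D = −1, so ξ = 162.1/1 = 162.1 mol/min.
Outlet amounts (n = n₀ + ν ξ):
  D: 271 − 1(162.1) = 108.9
  E: 0 + 1(162.1) = 162.1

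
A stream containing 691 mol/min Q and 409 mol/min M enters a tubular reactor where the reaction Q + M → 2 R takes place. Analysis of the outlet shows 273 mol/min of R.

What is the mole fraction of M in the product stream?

0.248

For R: n = n₀ + 2ξ → 273 = 0 + 2ξ, giving ξ = 136.5 mol/min.
Outlet amounts (n = n₀ + ν ξ):
  Q: 691 − 1(136.5) = 554.5
  M: 409 − 1(136.5) = 272.5
  R: 0 + 2(136.5) = 273
Total out = 1100 mol/min; y_M = 272.5 / 1100 = 0.2477.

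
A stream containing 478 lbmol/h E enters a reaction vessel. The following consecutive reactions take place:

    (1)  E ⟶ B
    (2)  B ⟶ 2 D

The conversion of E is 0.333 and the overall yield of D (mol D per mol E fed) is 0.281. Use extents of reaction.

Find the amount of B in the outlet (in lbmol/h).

92 lbmol/h

Conversion of E: E consumed = 1ξ₁ = 0.333 × 478 → ξ₁ = 159.2 lbmol/h.
Yield of D: 2ξ₂ / 478 = 0.281 → ξ₂ = 67.16 lbmol/h.
Outlet amounts (n = n₀ + Σ ν·ξ):
  E: 478 − 1(159.2) = 318.8
  B: 0 + 1(159.2) − 1(67.16) = 92.02
  D: 0 + 2(67.16) = 134.3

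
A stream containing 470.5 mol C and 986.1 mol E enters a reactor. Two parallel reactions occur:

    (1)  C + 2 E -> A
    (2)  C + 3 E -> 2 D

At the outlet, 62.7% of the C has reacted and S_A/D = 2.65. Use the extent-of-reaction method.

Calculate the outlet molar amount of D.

Conversion of C: C consumed = 0.627 × 470.5 = 295 mol = 1ξ₁ + 1ξ₂.
Selectivity: 1ξ₁ / (2ξ₂) = 2.65 → ξ₁ = 5.3 ξ₂.
Substitute: (1·5.3 + 1) ξ₂ = 295 → ξ₂ = 46.83 mol, ξ₁ = 248.2 mol.
Outlet amounts (n = n₀ + Σ ν·ξ):
  C: 470.5 − 1(248.2) − 1(46.83) = 175.5
  E: 986.1 − 2(248.2) − 3(46.83) = 349.3
  A: 0 + 1(248.2) = 248.2
  D: 0 + 2(46.83) = 93.65

93.7 mol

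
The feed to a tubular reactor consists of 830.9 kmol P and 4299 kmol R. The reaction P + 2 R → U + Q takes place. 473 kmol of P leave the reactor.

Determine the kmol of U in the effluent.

For P: n = n₀ − 1ξ → 473 = 830.9 − 1ξ, giving ξ = 357.9 kmol.
Outlet amounts (n = n₀ + ν ξ):
  P: 830.9 − 1(357.9) = 473
  R: 4299 − 2(357.9) = 3583
  U: 0 + 1(357.9) = 357.9
  Q: 0 + 1(357.9) = 357.9

358 kmol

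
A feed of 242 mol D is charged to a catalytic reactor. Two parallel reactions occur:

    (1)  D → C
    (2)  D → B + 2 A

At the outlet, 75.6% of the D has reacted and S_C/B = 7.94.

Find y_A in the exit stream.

Conversion of D: D consumed = 0.756 × 242 = 183 mol = 1ξ₁ + 1ξ₂.
Selectivity: 1ξ₁ / (1ξ₂) = 7.94 → ξ₁ = 7.94 ξ₂.
Substitute: (1·7.94 + 1) ξ₂ = 183 → ξ₂ = 20.46 mol, ξ₁ = 162.5 mol.
Outlet amounts (n = n₀ + Σ ν·ξ):
  D: 242 − 1(162.5) − 1(20.46) = 59.05
  C: 0 + 1(162.5) = 162.5
  B: 0 + 1(20.46) = 20.46
  A: 0 + 2(20.46) = 40.93
Total out = 282.9 mol; y_A = 40.93 / 282.9 = 0.1447.

0.145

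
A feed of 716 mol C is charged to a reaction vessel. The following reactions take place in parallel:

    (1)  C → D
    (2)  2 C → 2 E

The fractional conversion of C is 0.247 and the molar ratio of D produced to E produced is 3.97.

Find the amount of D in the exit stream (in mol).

Conversion of C: C consumed = 0.247 × 716 = 176.9 mol = 1ξ₁ + 2ξ₂.
Selectivity: 1ξ₁ / (2ξ₂) = 3.97 → ξ₁ = 7.94 ξ₂.
Substitute: (1·7.94 + 2) ξ₂ = 176.9 → ξ₂ = 17.79 mol, ξ₁ = 141.3 mol.
Outlet amounts (n = n₀ + Σ ν·ξ):
  C: 716 − 1(141.3) − 2(17.79) = 539.1
  D: 0 + 1(141.3) = 141.3
  E: 0 + 2(17.79) = 35.58

141 mol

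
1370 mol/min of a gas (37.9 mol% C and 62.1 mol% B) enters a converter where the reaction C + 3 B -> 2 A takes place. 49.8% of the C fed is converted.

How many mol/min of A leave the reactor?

C reacted = 0.498 × 519.2 = 258.6 mol/min; ν_C = −1, so ξ = 258.6/1 = 258.6 mol/min.
Outlet amounts (n = n₀ + ν ξ):
  C: 519.2 − 1(258.6) = 260.7
  B: 850.8 − 3(258.6) = 75.04
  A: 0 + 2(258.6) = 517.2

517 mol/min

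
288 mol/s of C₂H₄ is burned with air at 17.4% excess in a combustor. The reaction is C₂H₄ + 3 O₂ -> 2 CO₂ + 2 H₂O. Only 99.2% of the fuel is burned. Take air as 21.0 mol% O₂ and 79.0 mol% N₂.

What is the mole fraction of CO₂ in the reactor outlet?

0.112

Stoichiometric O₂ = 3 × 288 = 864 mol/s; O₂ fed = 864 × 1.174 = 1014 mol/s.
N₂ fed = 1014 × 79/21 = 3816 mol/s.
Fuel reacted = 0.992 × 288 → ξ = 285.7 mol/s.
Outlet (n = n₀ + ν ξ):
  C₂H₄: 288 − 1(285.7) = 2.304
  O₂: 1014 − 3(285.7) = 157.2
  N₂: 3816 (inert)
  CO₂: 0 + 2(285.7) = 571.4
  H₂O: 0 + 2(285.7) = 571.4
Total out = 5118 mol/s; y_CO₂ = 571.4 / 5118 = 0.1116.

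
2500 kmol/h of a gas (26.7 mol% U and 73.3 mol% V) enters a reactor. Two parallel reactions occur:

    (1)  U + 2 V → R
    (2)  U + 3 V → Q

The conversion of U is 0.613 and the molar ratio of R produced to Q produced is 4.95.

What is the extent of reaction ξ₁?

ξ₁ = 340 kmol/h

Conversion of U: U consumed = 0.613 × 667.5 = 409.2 kmol/h = 1ξ₁ + 1ξ₂.
Selectivity: 1ξ₁ / (1ξ₂) = 4.95 → ξ₁ = 4.95 ξ₂.
Substitute: (1·4.95 + 1) ξ₂ = 409.2 → ξ₂ = 68.77 kmol/h, ξ₁ = 340.4 kmol/h.
Outlet amounts (n = n₀ + Σ ν·ξ):
  U: 667.5 − 1(340.4) − 1(68.77) = 258.3
  V: 1832 − 2(340.4) − 3(68.77) = 945.4
  R: 0 + 1(340.4) = 340.4
  Q: 0 + 1(68.77) = 68.77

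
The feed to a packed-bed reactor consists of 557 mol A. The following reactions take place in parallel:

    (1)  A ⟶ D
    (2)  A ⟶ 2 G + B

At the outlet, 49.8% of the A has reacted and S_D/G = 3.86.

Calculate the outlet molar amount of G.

Conversion of A: A consumed = 0.498 × 557 = 277.4 mol = 1ξ₁ + 1ξ₂.
Selectivity: 1ξ₁ / (2ξ₂) = 3.86 → ξ₁ = 7.72 ξ₂.
Substitute: (1·7.72 + 1) ξ₂ = 277.4 → ξ₂ = 31.81 mol, ξ₁ = 245.6 mol.
Outlet amounts (n = n₀ + Σ ν·ξ):
  A: 557 − 1(245.6) − 1(31.81) = 279.6
  D: 0 + 1(245.6) = 245.6
  G: 0 + 2(31.81) = 63.62
  B: 0 + 1(31.81) = 31.81

63.6 mol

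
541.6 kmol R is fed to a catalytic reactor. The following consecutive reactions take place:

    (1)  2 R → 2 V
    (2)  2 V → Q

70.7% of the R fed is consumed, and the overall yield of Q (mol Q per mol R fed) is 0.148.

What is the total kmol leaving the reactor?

Conversion of R: R consumed = 2ξ₁ = 0.707 × 541.6 → ξ₁ = 191.5 kmol.
Yield of Q: 1ξ₂ / 541.6 = 0.148 → ξ₂ = 80.16 kmol.
Outlet amounts (n = n₀ + Σ ν·ξ):
  R: 541.6 − 2(191.5) = 158.7
  V: 0 + 2(191.5) − 2(80.16) = 222.6
  Q: 0 + 1(80.16) = 80.16
Total out = 158.7 + 222.6 + 80.16 = 461.4 kmol.

461 kmol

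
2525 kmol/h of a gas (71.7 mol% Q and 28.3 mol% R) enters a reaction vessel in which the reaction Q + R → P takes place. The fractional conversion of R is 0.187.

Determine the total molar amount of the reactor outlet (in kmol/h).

R reacted = 0.187 × 714.6 = 133.6 kmol/h; ν_R = −1, so ξ = 133.6/1 = 133.6 kmol/h.
Outlet amounts (n = n₀ + ν ξ):
  Q: 1810 − 1(133.6) = 1677
  R: 714.6 − 1(133.6) = 580.9
  P: 0 + 1(133.6) = 133.6
Total out = 1677 + 580.9 + 133.6 = 2391 kmol/h.

2390 kmol/h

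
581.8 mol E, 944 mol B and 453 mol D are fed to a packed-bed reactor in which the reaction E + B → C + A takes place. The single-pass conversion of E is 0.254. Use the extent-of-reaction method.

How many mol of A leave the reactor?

148 mol

E reacted = 0.254 × 581.8 = 147.8 mol; ν_E = −1, so ξ = 147.8/1 = 147.8 mol.
Outlet amounts (n = n₀ + ν ξ):
  E: 581.8 − 1(147.8) = 434
  B: 944 − 1(147.8) = 796.2
  C: 0 + 1(147.8) = 147.8
  A: 0 + 1(147.8) = 147.8
  D: 453 (inert)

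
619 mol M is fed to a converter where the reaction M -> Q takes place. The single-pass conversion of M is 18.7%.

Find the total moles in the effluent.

619 mol

M reacted = 0.187 × 619 = 115.8 mol; ν_M = −1, so ξ = 115.8/1 = 115.8 mol.
Outlet amounts (n = n₀ + ν ξ):
  M: 619 − 1(115.8) = 503.2
  Q: 0 + 1(115.8) = 115.8
Total out = 503.2 + 115.8 = 619 mol.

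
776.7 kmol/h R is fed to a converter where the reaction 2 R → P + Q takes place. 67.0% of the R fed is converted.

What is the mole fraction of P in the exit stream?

R reacted = 0.67 × 776.7 = 520.4 kmol/h; ν_R = −2, so ξ = 520.4/2 = 260.2 kmol/h.
Outlet amounts (n = n₀ + ν ξ):
  R: 776.7 − 2(260.2) = 256.3
  P: 0 + 1(260.2) = 260.2
  Q: 0 + 1(260.2) = 260.2
Total out = 776.7 kmol/h; y_P = 260.2 / 776.7 = 0.335.

0.335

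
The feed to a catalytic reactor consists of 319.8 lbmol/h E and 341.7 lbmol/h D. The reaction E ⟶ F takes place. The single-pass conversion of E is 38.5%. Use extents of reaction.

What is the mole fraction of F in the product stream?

0.186

E reacted = 0.385 × 319.8 = 123.1 lbmol/h; ν_E = −1, so ξ = 123.1/1 = 123.1 lbmol/h.
Outlet amounts (n = n₀ + ν ξ):
  E: 319.8 − 1(123.1) = 196.7
  F: 0 + 1(123.1) = 123.1
  D: 341.7 (inert)
Total out = 661.5 lbmol/h; y_F = 123.1 / 661.5 = 0.1861.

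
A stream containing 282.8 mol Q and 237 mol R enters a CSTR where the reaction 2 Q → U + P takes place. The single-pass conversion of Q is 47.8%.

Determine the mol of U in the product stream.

67.6 mol

Q reacted = 0.478 × 282.8 = 135.2 mol; ν_Q = −2, so ξ = 135.2/2 = 67.59 mol.
Outlet amounts (n = n₀ + ν ξ):
  Q: 282.8 − 2(67.59) = 147.6
  U: 0 + 1(67.59) = 67.59
  P: 0 + 1(67.59) = 67.59
  R: 237 (inert)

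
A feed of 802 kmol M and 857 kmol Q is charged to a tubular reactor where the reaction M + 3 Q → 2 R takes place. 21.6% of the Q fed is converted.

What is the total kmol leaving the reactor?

Q reacted = 0.216 × 857 = 185.1 kmol; ν_Q = −3, so ξ = 185.1/3 = 61.7 kmol.
Outlet amounts (n = n₀ + ν ξ):
  M: 802 − 1(61.7) = 740.3
  Q: 857 − 3(61.7) = 671.9
  R: 0 + 2(61.7) = 123.4
Total out = 740.3 + 671.9 + 123.4 = 1536 kmol.

1540 kmol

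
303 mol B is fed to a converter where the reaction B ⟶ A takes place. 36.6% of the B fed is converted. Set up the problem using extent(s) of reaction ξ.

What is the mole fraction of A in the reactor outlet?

0.366

B reacted = 0.366 × 303 = 110.9 mol; ν_B = −1, so ξ = 110.9/1 = 110.9 mol.
Outlet amounts (n = n₀ + ν ξ):
  B: 303 − 1(110.9) = 192.1
  A: 0 + 1(110.9) = 110.9
Total out = 303 mol; y_A = 110.9 / 303 = 0.366.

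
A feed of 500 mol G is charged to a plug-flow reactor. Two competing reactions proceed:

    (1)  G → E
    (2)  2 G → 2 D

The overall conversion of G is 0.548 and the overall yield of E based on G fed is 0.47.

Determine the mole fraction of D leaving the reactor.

Yield of E: 1ξ₁ / 500 = 0.47 → ξ₁ = 235 mol.
Conversion of G: 1ξ₁ + 2ξ₂ = 0.548 × 500 = 274 → ξ₂ = 19.5 mol.
Outlet amounts (n = n₀ + Σ ν·ξ):
  G: 500 − 1(235) − 2(19.5) = 226
  E: 0 + 1(235) = 235
  D: 0 + 2(19.5) = 39
Total out = 500 mol; y_D = 39 / 500 = 0.078.

0.078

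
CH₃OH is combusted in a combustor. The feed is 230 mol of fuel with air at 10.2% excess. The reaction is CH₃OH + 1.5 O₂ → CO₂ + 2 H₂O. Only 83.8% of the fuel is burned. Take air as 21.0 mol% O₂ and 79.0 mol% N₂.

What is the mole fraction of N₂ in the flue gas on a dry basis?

Stoichiometric O₂ = 1.5 × 230 = 345 mol; O₂ fed = 345 × 1.102 = 380.2 mol.
N₂ fed = 380.2 × 79/21 = 1430 mol.
Fuel reacted = 0.838 × 230 → ξ = 192.7 mol.
Outlet (n = n₀ + ν ξ):
  CH₃OH: 230 − 1(192.7) = 37.26
  O₂: 380.2 − 1.5(192.7) = 91.08
  N₂: 1430 (inert)
  CO₂: 0 + 1(192.7) = 192.7
  H₂O: 0 + 2(192.7) = 385.5
Dry total = 1751 mol; y_N₂ (dry) = 1430 / 1751 = 0.8167.

0.817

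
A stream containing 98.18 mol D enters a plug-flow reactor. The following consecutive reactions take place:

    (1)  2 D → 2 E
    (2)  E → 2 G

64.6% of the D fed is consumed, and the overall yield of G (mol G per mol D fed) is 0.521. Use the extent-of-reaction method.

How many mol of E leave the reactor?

Conversion of D: D consumed = 2ξ₁ = 0.646 × 98.18 → ξ₁ = 31.71 mol.
Yield of G: 2ξ₂ / 98.18 = 0.521 → ξ₂ = 25.58 mol.
Outlet amounts (n = n₀ + Σ ν·ξ):
  D: 98.18 − 2(31.71) = 34.76
  E: 0 + 2(31.71) − 1(25.58) = 37.85
  G: 0 + 2(25.58) = 51.15

37.8 mol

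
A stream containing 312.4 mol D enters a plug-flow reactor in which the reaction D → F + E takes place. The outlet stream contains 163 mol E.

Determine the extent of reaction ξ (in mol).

ξ = 163 mol

For E: n = n₀ + 1ξ → 163 = 0 + 1ξ, giving ξ = 163 mol.
Outlet amounts (n = n₀ + ν ξ):
  D: 312.4 − 1(163) = 149.4
  F: 0 + 1(163) = 163
  E: 0 + 1(163) = 163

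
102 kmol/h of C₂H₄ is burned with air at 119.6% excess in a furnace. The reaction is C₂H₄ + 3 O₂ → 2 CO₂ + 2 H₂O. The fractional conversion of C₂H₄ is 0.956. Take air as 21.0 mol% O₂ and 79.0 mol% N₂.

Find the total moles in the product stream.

Stoichiometric O₂ = 3 × 102 = 306 kmol/h; O₂ fed = 306 × 2.196 = 672 kmol/h.
N₂ fed = 672 × 79/21 = 2528 kmol/h.
Fuel reacted = 0.956 × 102 → ξ = 97.51 kmol/h.
Outlet (n = n₀ + ν ξ):
  C₂H₄: 102 − 1(97.51) = 4.488
  O₂: 672 − 3(97.51) = 379.4
  N₂: 2528 (inert)
  CO₂: 0 + 2(97.51) = 195
  H₂O: 0 + 2(97.51) = 195
Total out = 4.488 + 379.4 + 2528 + 195 + 195 = 3302 kmol/h.

3300 kmol/h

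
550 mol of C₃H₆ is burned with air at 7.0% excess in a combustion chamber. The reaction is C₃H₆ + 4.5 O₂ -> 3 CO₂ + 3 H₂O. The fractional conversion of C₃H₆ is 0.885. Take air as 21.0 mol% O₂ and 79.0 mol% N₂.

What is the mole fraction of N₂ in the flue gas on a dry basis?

Stoichiometric O₂ = 4.5 × 550 = 2475 mol; O₂ fed = 2475 × 1.070 = 2648 mol.
N₂ fed = 2648 × 79/21 = 9962 mol.
Fuel reacted = 0.885 × 550 → ξ = 486.8 mol.
Outlet (n = n₀ + ν ξ):
  C₃H₆: 550 − 1(486.8) = 63.25
  O₂: 2648 − 4.5(486.8) = 457.9
  N₂: 9962 (inert)
  CO₂: 0 + 3(486.8) = 1460
  H₂O: 0 + 3(486.8) = 1460
Dry total = 11940 mol; y_N₂ (dry) = 9962 / 11940 = 0.8341.

0.834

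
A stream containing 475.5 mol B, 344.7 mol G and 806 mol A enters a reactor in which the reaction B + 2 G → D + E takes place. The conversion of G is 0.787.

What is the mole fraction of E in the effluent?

G reacted = 0.787 × 344.7 = 271.3 mol; ν_G = −2, so ξ = 271.3/2 = 135.6 mol.
Outlet amounts (n = n₀ + ν ξ):
  B: 475.5 − 1(135.6) = 339.9
  G: 344.7 − 2(135.6) = 73.42
  D: 0 + 1(135.6) = 135.6
  E: 0 + 1(135.6) = 135.6
  A: 806 (inert)
Total out = 1491 mol; y_E = 135.6 / 1491 = 0.091.

0.091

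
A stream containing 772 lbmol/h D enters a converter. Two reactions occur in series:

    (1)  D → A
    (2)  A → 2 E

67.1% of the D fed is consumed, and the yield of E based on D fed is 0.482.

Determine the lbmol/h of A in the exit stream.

332 lbmol/h

Conversion of D: D consumed = 1ξ₁ = 0.671 × 772 → ξ₁ = 518 lbmol/h.
Yield of E: 2ξ₂ / 772 = 0.482 → ξ₂ = 186.1 lbmol/h.
Outlet amounts (n = n₀ + Σ ν·ξ):
  D: 772 − 1(518) = 254
  A: 0 + 1(518) − 1(186.1) = 332
  E: 0 + 2(186.1) = 372.1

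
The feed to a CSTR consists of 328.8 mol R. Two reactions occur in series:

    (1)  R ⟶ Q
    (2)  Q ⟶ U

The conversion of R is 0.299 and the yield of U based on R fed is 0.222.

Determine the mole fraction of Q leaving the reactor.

0.077

Conversion of R: R consumed = 1ξ₁ = 0.299 × 328.8 → ξ₁ = 98.31 mol.
Yield of U: 1ξ₂ / 328.8 = 0.222 → ξ₂ = 72.99 mol.
Outlet amounts (n = n₀ + Σ ν·ξ):
  R: 328.8 − 1(98.31) = 230.5
  Q: 0 + 1(98.31) − 1(72.99) = 25.32
  U: 0 + 1(72.99) = 72.99
Total out = 328.8 mol; y_Q = 25.32 / 328.8 = 0.077.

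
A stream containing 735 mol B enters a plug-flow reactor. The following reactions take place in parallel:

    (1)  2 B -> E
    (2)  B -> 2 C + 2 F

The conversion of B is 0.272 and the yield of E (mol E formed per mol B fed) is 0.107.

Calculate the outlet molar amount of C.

85.3 mol

Yield of E: 1ξ₁ / 735 = 0.107 → ξ₁ = 78.64 mol.
Conversion of B: 2ξ₁ + 1ξ₂ = 0.272 × 735 = 199.9 → ξ₂ = 42.63 mol.
Outlet amounts (n = n₀ + Σ ν·ξ):
  B: 735 − 2(78.64) − 1(42.63) = 535.1
  E: 0 + 1(78.64) = 78.64
  C: 0 + 2(42.63) = 85.26
  F: 0 + 2(42.63) = 85.26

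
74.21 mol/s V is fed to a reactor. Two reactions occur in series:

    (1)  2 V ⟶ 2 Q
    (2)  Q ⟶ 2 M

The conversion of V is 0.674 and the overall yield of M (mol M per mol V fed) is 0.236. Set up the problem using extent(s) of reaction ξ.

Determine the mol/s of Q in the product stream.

41.3 mol/s

Conversion of V: V consumed = 2ξ₁ = 0.674 × 74.21 → ξ₁ = 25.01 mol/s.
Yield of M: 2ξ₂ / 74.21 = 0.236 → ξ₂ = 8.757 mol/s.
Outlet amounts (n = n₀ + Σ ν·ξ):
  V: 74.21 − 2(25.01) = 24.19
  Q: 0 + 2(25.01) − 1(8.757) = 41.26
  M: 0 + 2(8.757) = 17.51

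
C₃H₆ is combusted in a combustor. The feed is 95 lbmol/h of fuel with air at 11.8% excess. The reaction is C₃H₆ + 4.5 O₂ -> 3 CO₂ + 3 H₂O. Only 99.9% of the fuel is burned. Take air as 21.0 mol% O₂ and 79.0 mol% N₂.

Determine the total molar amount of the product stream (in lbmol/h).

Stoichiometric O₂ = 4.5 × 95 = 427.5 lbmol/h; O₂ fed = 427.5 × 1.118 = 477.9 lbmol/h.
N₂ fed = 477.9 × 79/21 = 1798 lbmol/h.
Fuel reacted = 0.999 × 95 → ξ = 94.91 lbmol/h.
Outlet (n = n₀ + ν ξ):
  C₃H₆: 95 − 1(94.91) = 0.095
  O₂: 477.9 − 4.5(94.91) = 50.87
  N₂: 1798 (inert)
  CO₂: 0 + 3(94.91) = 284.7
  H₂O: 0 + 3(94.91) = 284.7
Total out = 0.095 + 50.87 + 1798 + 284.7 + 284.7 = 2418 lbmol/h.

2420 lbmol/h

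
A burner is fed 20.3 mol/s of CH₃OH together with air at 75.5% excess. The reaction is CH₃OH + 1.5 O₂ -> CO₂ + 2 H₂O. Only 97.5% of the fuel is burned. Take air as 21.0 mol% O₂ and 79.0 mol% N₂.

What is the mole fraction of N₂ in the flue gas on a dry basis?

Stoichiometric O₂ = 1.5 × 20.3 = 30.45 mol/s; O₂ fed = 30.45 × 1.755 = 53.44 mol/s.
N₂ fed = 53.44 × 79/21 = 201 mol/s.
Fuel reacted = 0.975 × 20.3 → ξ = 19.79 mol/s.
Outlet (n = n₀ + ν ξ):
  CH₃OH: 20.3 − 1(19.79) = 0.5075
  O₂: 53.44 − 1.5(19.79) = 23.75
  N₂: 201 (inert)
  CO₂: 0 + 1(19.79) = 19.79
  H₂O: 0 + 2(19.79) = 39.59
Dry total = 245.1 mol/s; y_N₂ (dry) = 201 / 245.1 = 0.8203.

0.82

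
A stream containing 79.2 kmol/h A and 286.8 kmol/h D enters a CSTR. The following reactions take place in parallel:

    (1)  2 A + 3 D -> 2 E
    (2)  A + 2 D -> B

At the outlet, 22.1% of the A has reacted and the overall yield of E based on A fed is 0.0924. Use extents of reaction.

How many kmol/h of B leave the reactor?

Yield of E: 2ξ₁ / 79.2 = 0.0924 → ξ₁ = 3.659 kmol/h.
Conversion of A: 2ξ₁ + 1ξ₂ = 0.221 × 79.2 = 17.5 → ξ₂ = 10.19 kmol/h.
Outlet amounts (n = n₀ + Σ ν·ξ):
  A: 79.2 − 2(3.659) − 1(10.19) = 61.7
  D: 286.8 − 3(3.659) − 2(10.19) = 255.5
  E: 0 + 2(3.659) = 7.318
  B: 0 + 1(10.19) = 10.19

10.2 kmol/h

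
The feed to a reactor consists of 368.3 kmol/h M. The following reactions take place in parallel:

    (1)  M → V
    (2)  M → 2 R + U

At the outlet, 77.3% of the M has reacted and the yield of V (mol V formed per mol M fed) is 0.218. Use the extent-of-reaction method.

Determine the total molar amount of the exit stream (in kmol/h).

Yield of V: 1ξ₁ / 368.3 = 0.218 → ξ₁ = 80.29 kmol/h.
Conversion of M: 1ξ₁ + 1ξ₂ = 0.773 × 368.3 = 284.7 → ξ₂ = 204.4 kmol/h.
Outlet amounts (n = n₀ + Σ ν·ξ):
  M: 368.3 − 1(80.29) − 1(204.4) = 83.6
  V: 0 + 1(80.29) = 80.29
  R: 0 + 2(204.4) = 408.8
  U: 0 + 1(204.4) = 204.4
Total out = 83.6 + 80.29 + 408.8 + 204.4 = 777.1 kmol/h.

777 kmol/h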